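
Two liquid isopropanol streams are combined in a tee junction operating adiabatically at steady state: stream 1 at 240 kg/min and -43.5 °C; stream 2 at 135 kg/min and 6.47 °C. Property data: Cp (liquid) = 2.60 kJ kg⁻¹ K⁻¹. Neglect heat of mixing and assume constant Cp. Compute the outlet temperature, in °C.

Adiabatic, steady state ⇒ Σ ṁᵢCp,ᵢ(T_out − Tᵢ) = 0
T_out = Σ ṁᵢCp,ᵢTᵢ / Σ ṁᵢCp,ᵢ
      = -24873 / 975 = -25.511 °C

T_out = -25.5 °C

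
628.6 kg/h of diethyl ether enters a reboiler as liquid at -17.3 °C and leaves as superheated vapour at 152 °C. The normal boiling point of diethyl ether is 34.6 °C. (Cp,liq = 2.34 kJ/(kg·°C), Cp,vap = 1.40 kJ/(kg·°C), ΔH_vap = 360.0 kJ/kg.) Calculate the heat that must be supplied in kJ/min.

liquid -17.3→34.6 °C: 121.45 kJ/kg
vaporisation at 34.6 °C: 360 kJ/kg
vapour 34.6→152 °C: 164.36 kJ/kg
Δh = 121.45 + 360 + 164.36 = 645.81 kJ/kg
Q = ṁ·Δh = 628.6 kg/h × 645.81 kJ/kg = 405950 kJ/h
|Q| = 112.76 kW = 6765.9 kJ/min

Q = 6770 kJ/min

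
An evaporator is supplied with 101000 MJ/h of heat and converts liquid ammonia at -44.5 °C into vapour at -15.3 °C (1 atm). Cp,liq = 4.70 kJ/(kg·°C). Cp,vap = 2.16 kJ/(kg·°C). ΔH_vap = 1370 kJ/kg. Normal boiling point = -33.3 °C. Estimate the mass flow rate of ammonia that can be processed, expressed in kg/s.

ṁ = 19.2 kg/s

Δh = 4.70×(-33.3−-44.5) + 1370 + 2.16×(-15.3−-33.3) = 1461.5 kJ/kg
Q = 101000 MJ/h = 28056 kJ/s = 28056 kJ/s
ṁ = Q/Δh = 28056 / 1461.5 = 19.196 kg/s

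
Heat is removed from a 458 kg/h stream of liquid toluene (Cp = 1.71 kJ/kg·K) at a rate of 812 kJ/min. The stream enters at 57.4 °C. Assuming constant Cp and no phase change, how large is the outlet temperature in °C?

Q = 812 kJ/min = 48720 kJ/h
ΔT = Q/(ṁ·Cp) = 48720/(458×1.71) = 62.208 K
T_out = 57.4 − 62.208 = -4.8079 °C

T_out = -4.81 °C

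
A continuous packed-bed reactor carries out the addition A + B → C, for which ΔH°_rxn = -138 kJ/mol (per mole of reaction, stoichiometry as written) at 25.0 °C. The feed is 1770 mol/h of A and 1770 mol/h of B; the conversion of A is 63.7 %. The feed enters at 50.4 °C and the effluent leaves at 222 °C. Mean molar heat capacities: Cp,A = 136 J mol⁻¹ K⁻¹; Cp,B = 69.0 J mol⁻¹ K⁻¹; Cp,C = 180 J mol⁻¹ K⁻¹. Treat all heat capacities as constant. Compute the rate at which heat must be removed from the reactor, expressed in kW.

Extent of reaction ξ = 0.637 × 1770 = 1127.5 mol/h
Reaction term: ξ·ΔH°_rxn = 1127.5 × -138 = -155590 kJ/h
Sensible, feed 50.4→25 °C: -9216.4 kJ/h
Outlet flows (mol/h): A 642.51, B 642.51, C 1127.5
Sensible, products 25→222 °C: 65929 kJ/h
Q = ΔH = -98881 kJ/h = -27.467 kW
Heat removed = 27.467 kW

Q_out = 27.5 kW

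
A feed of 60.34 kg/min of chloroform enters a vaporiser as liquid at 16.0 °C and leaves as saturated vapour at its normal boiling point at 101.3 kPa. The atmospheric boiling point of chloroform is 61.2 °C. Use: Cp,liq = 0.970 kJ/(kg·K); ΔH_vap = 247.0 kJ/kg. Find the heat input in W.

liquid 16.0→61.2 °C: 43.844 kJ/kg
vaporisation at 61.2 °C: 247 kJ/kg
Δh = 43.844 + 247 = 290.84 kJ/kg
Q = ṁ·Δh = 60.34 kg/min × 290.84 kJ/kg = 17550 kJ/min
|Q| = 292.49 kW = 292490 W

Q = 292000 W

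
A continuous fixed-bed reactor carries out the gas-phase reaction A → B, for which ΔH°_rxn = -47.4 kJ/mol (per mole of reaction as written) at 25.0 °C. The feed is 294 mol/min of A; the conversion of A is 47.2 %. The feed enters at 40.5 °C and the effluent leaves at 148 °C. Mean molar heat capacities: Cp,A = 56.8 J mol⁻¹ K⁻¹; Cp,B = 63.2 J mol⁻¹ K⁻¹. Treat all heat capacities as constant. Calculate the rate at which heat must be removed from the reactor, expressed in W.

Q_out = 77900 W

Extent of reaction ξ = 0.472 × 294 = 138.77 mol/min
Reaction term: ξ·ΔH°_rxn = 138.77 × -47.4 = -6577.6 kJ/min
Sensible, feed 40.5→25 °C: -258.84 kJ/min
Outlet flows (mol/min): A 155.23, B 138.77
Sensible, products 25→148 °C: 2163.2 kJ/min
Q = ΔH = -4673.2 kJ/min = -77.887 kW
Heat removed = 77887 W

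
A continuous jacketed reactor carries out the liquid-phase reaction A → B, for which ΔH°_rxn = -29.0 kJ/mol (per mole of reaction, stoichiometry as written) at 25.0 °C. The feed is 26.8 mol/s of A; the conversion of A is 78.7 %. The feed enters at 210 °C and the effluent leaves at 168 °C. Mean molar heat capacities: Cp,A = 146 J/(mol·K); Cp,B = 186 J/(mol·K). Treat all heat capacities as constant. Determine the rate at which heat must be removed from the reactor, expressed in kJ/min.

Q_out = 39300 kJ/min

Extent of reaction ξ = 0.787 × 26.8 = 21.092 mol/s
Reaction term: ξ·ΔH°_rxn = 21.092 × -29.0 = -611.66 kJ/s
Sensible, feed 210→25 °C: -723.87 kJ/s
Outlet flows (mol/s): A 5.7084, B 21.092
Sensible, products 25→168 °C: 680.17 kJ/s
Q = ΔH = -655.35 kJ/s = -655.35 kW
Heat removed = 39321 kJ/min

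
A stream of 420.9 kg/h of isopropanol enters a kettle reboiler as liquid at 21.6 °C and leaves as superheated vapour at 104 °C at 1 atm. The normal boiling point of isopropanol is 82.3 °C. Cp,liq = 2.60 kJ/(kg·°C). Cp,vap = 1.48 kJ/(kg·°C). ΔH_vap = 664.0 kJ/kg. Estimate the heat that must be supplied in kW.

liquid 21.6→82.3 °C: 157.82 kJ/kg
vaporisation at 82.3 °C: 664 kJ/kg
vapour 82.3→104 °C: 32.116 kJ/kg
Δh = 157.82 + 664 + 32.116 = 853.94 kJ/kg
Q = ṁ·Δh = 420.9 kg/h × 853.94 kJ/kg = 359420 kJ/h
|Q| = 99.839 kW

Q = 99.8 kW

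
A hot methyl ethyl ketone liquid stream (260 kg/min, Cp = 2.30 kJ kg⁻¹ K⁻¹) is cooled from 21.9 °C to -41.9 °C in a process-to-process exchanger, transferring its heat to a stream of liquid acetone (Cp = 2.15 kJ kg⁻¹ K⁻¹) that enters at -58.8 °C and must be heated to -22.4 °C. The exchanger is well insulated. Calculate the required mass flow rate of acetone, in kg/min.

Heat released by hot stream: Q = 260 × 2.30 × (21.9 − -41.9) = 38152 kJ/min
Energy balance on cold side (adiabatic exchanger): Q = ṁ_c·Cp_c·(T_c,out − T_c,in)
ṁ_c = 38152 / [2.15 × (-22.4 − -58.8)] = 487.51 kg/min

ṁ_c = 488 kg/min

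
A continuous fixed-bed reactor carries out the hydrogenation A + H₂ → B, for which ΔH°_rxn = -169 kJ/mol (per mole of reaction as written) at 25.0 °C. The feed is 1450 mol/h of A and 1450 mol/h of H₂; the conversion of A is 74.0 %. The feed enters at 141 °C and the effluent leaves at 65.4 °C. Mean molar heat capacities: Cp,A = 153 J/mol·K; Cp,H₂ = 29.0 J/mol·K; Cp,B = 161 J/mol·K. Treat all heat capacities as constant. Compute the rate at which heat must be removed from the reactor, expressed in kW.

Q_out = 56.2 kW

Extent of reaction ξ = 0.740 × 1450 = 1073 mol/h
Reaction term: ξ·ΔH°_rxn = 1073 × -169 = -181340 kJ/h
Sensible, feed 141→25 °C: -30612 kJ/h
Outlet flows (mol/h): A 377, H₂ 377, B 1073
Sensible, products 25→65.4 °C: 9751.2 kJ/h
Q = ΔH = -202200 kJ/h = -56.166 kW
Heat removed = 56.166 kW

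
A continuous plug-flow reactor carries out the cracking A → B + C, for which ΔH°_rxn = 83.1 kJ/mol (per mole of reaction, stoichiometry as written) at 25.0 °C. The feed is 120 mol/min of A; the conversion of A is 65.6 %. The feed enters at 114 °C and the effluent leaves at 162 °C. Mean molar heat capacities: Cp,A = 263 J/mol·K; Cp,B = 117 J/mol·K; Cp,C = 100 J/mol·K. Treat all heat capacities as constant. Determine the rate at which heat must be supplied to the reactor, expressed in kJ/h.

Extent of reaction ξ = 0.656 × 120 = 78.72 mol/min
Reaction term: ξ·ΔH°_rxn = 78.72 × 83.1 = 6541.6 kJ/min
Sensible, feed 114→25 °C: -2808.8 kJ/min
Outlet flows (mol/min): A 41.28, B 78.72, C 78.72
Sensible, products 25→162 °C: 3827.6 kJ/min
Q = ΔH = 7560.4 kJ/min = 126.01 kW
Heat supplied = 453630 kJ/h

Q_in = 454000 kJ/h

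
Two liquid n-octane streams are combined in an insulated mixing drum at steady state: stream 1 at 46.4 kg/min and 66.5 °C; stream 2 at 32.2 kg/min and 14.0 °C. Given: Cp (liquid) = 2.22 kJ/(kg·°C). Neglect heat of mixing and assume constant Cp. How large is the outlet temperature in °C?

T_out = 45.0 °C

Adiabatic, steady state ⇒ Σ ṁᵢCp,ᵢ(T_out − Tᵢ) = 0
T_out = Σ ṁᵢCp,ᵢTᵢ / Σ ṁᵢCp,ᵢ
      = 7850.8 / 174.49 = 44.992 °C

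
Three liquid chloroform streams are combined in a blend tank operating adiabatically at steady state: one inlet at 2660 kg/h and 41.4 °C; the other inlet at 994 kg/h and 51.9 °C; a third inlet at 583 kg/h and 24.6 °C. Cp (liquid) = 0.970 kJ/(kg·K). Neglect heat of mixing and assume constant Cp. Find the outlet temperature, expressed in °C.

T_out = 41.6 °C

Adiabatic, steady state ⇒ Σ ṁᵢCp,ᵢ(T_out − Tᵢ) = 0
Σ ṁᵢCp,ᵢTᵢ = 2660×0.970×41.4 + 994×0.970×51.9 + 583×0.970×24.6 = 170770
Σ ṁᵢCp,ᵢ = 2660×0.970 + 994×0.970 + 583×0.970 = 4109.9
T_out = 170770 / 4109.9 = 41.552 °C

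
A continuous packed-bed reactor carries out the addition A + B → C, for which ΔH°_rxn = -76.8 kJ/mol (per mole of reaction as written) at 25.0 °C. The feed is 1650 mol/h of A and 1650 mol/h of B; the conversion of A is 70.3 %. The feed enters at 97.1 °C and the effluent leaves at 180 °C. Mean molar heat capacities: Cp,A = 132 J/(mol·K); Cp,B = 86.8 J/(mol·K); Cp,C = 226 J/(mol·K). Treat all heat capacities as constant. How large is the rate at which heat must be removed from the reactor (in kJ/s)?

Q_out = 16.1 kJ/s

Extent of reaction ξ = 0.703 × 1650 = 1159.9 mol/h
Reaction term: ξ·ΔH°_rxn = 1159.9 × -76.8 = -89084 kJ/h
Sensible, feed 97.1→25 °C: -26030 kJ/h
Outlet flows (mol/h): A 490.05, B 490.05, C 1159.9
Sensible, products 25→180 °C: 57253 kJ/h
Q = ΔH = -57861 kJ/h = -16.073 kW
Heat removed = 16.073 kJ/s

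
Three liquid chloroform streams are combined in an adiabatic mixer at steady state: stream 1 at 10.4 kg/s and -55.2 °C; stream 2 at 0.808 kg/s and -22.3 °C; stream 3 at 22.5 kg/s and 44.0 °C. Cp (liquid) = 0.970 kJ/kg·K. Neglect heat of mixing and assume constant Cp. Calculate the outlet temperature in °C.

No heat crosses the boundary, so H_out = H_in.
Σ ṁᵢCp,ᵢTᵢ = 10.4×0.970×-55.2 + 0.808×0.970×-22.3 + 22.5×0.970×44.0 = 385.96
Σ ṁᵢCp,ᵢ = 10.4×0.970 + 0.808×0.970 + 22.5×0.970 = 32.697
T_out = 385.96 / 32.697 = 11.804 °C

T_out = 11.8 °C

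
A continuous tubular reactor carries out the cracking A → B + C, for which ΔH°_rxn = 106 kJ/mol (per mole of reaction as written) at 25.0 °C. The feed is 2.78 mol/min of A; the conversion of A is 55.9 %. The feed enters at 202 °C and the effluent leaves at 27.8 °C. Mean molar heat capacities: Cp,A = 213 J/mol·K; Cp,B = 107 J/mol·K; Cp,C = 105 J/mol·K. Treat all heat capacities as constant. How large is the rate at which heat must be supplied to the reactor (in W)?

Extent of reaction ξ = 0.559 × 2.78 = 1.554 mol/min
Reaction term: ξ·ΔH°_rxn = 1.554 × 106 = 164.73 kJ/min
Sensible, feed 202→25 °C: -104.81 kJ/min
Outlet flows (mol/min): A 1.226, B 1.554, C 1.554
Sensible, products 25→27.8 °C: 1.6536 kJ/min
Q = ΔH = 61.571 kJ/min = 1.0262 kW
Heat supplied = 1026.2 W

Q_in = 1030 W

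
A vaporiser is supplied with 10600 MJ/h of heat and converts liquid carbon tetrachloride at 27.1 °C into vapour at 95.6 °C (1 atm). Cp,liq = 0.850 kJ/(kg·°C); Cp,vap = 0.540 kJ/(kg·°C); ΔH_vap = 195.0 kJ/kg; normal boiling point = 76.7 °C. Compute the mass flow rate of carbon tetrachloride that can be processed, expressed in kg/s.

Δh = 0.850×(76.7−27.1) + 195.0 + 0.540×(95.6−76.7) = 247.37 kJ/kg
Q = 10600 MJ/h = 2944.4 kJ/s = 2944.4 kJ/s
ṁ = Q/Δh = 2944.4 / 247.37 = 11.903 kg/s

ṁ = 11.9 kg/s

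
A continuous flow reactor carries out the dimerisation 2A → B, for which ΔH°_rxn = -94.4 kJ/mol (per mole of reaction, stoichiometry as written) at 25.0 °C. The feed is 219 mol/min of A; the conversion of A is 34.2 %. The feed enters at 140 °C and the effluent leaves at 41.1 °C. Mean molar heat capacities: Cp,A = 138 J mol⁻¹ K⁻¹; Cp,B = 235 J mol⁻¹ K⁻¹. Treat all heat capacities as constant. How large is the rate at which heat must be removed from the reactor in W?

Extent of reaction ξ = 0.342 × 219 / 2 = 37.449 mol/min
Reaction term: ξ·ΔH°_rxn = 37.449 × -94.4 = -3535.2 kJ/min
Sensible, feed 140→25 °C: -3475.5 kJ/min
Outlet flows (mol/min): A 144.1, B 37.449
Sensible, products 25→41.1 °C: 461.85 kJ/min
Q = ΔH = -6548.9 kJ/min = -109.15 kW
Heat removed = 109150 W

Q_out = 109000 W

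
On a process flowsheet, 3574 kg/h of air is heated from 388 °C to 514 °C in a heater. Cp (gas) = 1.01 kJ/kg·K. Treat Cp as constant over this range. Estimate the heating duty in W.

Q = ṁ·Cp·ΔT = 3574 × 1.01 × (514 − 388) = 454830 kJ/h
Converting: 454830 / 3600 s = 126.34 kW
Heating duty = 126340 W

Q = 126000 W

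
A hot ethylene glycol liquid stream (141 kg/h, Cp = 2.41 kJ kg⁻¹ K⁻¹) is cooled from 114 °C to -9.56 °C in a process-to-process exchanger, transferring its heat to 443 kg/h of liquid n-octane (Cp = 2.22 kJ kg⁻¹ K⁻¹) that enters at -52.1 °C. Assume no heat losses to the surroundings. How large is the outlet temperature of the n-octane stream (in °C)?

Heat released by hot stream: Q = 141 × 2.41 × (114 − -9.56) = 41987 kJ/h
Energy balance on cold side (adiabatic exchanger): Q = ṁ_c·Cp_c·(T_c,out − T_c,in)
T_c,out = -52.1 + 41987/(443 × 2.22) = -9.4069 °C

T_c,out = -9.41 °C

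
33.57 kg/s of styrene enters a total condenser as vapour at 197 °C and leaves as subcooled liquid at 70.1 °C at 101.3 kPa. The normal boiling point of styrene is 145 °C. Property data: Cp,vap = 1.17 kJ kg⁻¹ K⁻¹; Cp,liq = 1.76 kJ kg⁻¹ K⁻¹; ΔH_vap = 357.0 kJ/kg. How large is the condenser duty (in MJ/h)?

vapour 197→145 °C: -60.84 kJ/kg
condensation at 145 °C: -357 kJ/kg
liquid 145→70.1 °C: -131.82 kJ/kg
Δh = -60.84 + -357 + -131.82 = -549.66 kJ/kg
Q = ṁ·Δh = 33.57 kg/s × -549.66 kJ/kg = -18452 kJ/s
|Q| = 18452 kW = 66428 MJ/h

Q_c = 66400 MJ/h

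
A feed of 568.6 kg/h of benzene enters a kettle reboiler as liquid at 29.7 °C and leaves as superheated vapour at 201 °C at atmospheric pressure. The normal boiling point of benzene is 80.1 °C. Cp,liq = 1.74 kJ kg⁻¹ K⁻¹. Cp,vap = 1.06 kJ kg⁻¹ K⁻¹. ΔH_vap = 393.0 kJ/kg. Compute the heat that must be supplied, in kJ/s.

liquid 29.7→80.1 °C: 87.696 kJ/kg
vaporisation at 80.1 °C: 393 kJ/kg
vapour 80.1→201 °C: 128.15 kJ/kg
Δh = 87.696 + 393 + 128.15 = 608.85 kJ/kg
Q = ṁ·Δh = 568.6 kg/h × 608.85 kJ/kg = 346190 kJ/h
|Q| = 96.164 kW

Q = 96.2 kJ/s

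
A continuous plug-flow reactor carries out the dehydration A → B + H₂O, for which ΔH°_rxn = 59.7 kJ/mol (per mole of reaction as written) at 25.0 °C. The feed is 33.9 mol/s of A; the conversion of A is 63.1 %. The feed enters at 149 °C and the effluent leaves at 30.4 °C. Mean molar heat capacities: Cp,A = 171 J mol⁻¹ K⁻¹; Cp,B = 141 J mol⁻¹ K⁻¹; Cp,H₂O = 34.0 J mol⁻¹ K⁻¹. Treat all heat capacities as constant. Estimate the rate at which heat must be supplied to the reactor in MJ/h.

Extent of reaction ξ = 0.631 × 33.9 = 21.391 mol/s
Reaction term: ξ·ΔH°_rxn = 21.391 × 59.7 = 1277 kJ/s
Sensible, feed 149→25 °C: -718.82 kJ/s
Outlet flows (mol/s): A 12.509, B 21.391, H₂O 21.391
Sensible, products 25→30.4 °C: 31.765 kJ/s
Q = ΔH = 589.99 kJ/s = 589.99 kW
Heat supplied = 2124 MJ/h

Q_in = 2120 MJ/h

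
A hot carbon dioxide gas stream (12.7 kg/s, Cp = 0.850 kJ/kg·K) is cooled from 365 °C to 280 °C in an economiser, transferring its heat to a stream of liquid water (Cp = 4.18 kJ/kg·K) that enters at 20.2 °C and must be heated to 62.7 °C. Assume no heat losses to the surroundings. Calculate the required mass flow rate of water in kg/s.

ṁ_c = 5.17 kg/s

Heat released by hot stream: Q = 12.7 × 0.850 × (365 − 280) = 917.58 kJ/s
Energy balance on cold side (adiabatic exchanger): Q = ṁ_c·Cp_c·(T_c,out − T_c,in)
ṁ_c = 917.58 / [4.18 × (62.7 − 20.2)] = 5.1651 kg/s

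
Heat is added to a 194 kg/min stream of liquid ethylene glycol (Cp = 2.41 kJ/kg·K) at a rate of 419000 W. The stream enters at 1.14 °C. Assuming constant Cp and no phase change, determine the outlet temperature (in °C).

Q = 419000 W = 25140 kJ/min
ΔT = Q/(ṁ·Cp) = 25140/(194×2.41) = 53.771 K
T_out = 1.14 + 53.771 = 54.911 °C

T_out = 54.9 °C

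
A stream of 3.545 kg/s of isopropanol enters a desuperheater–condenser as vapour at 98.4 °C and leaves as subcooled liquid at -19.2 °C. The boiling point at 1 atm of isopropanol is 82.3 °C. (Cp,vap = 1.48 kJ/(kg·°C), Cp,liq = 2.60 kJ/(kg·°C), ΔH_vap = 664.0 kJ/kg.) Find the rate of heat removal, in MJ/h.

Q_c = 12100 MJ/h

vapour 98.4→82.3 °C: -23.828 kJ/kg
condensation at 82.3 °C: -664 kJ/kg
liquid 82.3→-19.2 °C: -263.9 kJ/kg
Δh = -23.828 + -664 + -263.9 = -951.73 kJ/kg
Q = ṁ·Δh = 3.545 kg/s × -951.73 kJ/kg = -3373.9 kJ/s
|Q| = 3373.9 kW = 12146 MJ/h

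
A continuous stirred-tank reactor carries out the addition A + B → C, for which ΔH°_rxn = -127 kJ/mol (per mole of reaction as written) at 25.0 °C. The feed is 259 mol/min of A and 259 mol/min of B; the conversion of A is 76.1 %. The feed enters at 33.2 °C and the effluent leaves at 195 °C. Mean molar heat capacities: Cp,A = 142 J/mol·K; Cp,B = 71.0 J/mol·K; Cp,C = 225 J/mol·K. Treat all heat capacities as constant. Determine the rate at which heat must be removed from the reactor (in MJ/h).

Extent of reaction ξ = 0.761 × 259 = 197.1 mol/min
Reaction term: ξ·ΔH°_rxn = 197.1 × -127 = -25032 kJ/min
Sensible, feed 33.2→25 °C: -452.37 kJ/min
Outlet flows (mol/min): A 61.901, B 61.901, C 197.1
Sensible, products 25→195 °C: 9780.5 kJ/min
Q = ΔH = -15703 kJ/min = -261.72 kW
Heat removed = 942.21 MJ/h

Q_out = 942 MJ/h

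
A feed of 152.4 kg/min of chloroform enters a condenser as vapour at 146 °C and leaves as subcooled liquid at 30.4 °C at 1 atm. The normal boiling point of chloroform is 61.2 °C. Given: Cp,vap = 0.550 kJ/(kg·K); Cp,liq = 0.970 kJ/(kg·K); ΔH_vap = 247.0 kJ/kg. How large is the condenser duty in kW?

vapour 146→61.2 °C: -46.64 kJ/kg
condensation at 61.2 °C: -247 kJ/kg
liquid 61.2→30.4 °C: -29.876 kJ/kg
Δh = -46.64 + -247 + -29.876 = -323.52 kJ/kg
Q = ṁ·Δh = 152.4 kg/min × -323.52 kJ/kg = -49304 kJ/min
|Q| = 821.73 kW

Q_c = 822 kW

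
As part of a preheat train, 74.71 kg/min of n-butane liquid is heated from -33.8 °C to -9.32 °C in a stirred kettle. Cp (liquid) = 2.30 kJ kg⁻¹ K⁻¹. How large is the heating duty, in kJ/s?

Q = ṁ·Cp·ΔT = 74.71 × 2.30 × (-9.32 − -33.8) = 4206.5 kJ/min
Converting: 4206.5 / 60 s = 70.108 kW

Q = 70.1 kJ/s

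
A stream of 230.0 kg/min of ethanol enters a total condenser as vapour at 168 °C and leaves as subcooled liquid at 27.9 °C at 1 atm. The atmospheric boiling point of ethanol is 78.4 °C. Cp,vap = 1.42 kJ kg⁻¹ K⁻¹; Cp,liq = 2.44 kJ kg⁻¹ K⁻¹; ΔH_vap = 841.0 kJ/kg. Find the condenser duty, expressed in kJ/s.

Q_c = 4180 kJ/s

vapour 168→78.4 °C: -127.23 kJ/kg
condensation at 78.4 °C: -841 kJ/kg
liquid 78.4→27.9 °C: -123.22 kJ/kg
Δh = -127.23 + -841 + -123.22 = -1091.5 kJ/kg
Q = ṁ·Δh = 230.0 kg/min × -1091.5 kJ/kg = -251030 kJ/min
|Q| = 4183.9 kW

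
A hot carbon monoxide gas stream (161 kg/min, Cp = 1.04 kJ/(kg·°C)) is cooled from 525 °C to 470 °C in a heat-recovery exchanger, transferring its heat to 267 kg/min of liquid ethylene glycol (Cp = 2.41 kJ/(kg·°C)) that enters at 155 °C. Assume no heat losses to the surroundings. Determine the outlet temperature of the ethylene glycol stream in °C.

Heat released by hot stream: Q = 161 × 1.04 × (525 − 470) = 9209.2 kJ/min
Energy balance on cold side (adiabatic exchanger): Q = ṁ_c·Cp_c·(T_c,out − T_c,in)
T_c,out = 155 + 9209.2/(267 × 2.41) = 169.31 °C

T_c,out = 169 °C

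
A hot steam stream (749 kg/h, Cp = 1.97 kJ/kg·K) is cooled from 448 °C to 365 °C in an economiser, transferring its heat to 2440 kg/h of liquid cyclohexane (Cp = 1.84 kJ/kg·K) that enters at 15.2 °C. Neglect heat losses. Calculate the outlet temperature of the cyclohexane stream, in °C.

T_c,out = 42.5 °C

Heat released by hot stream: Q = 749 × 1.97 × (448 − 365) = 122470 kJ/h
Energy balance on cold side (adiabatic exchanger): Q = ṁ_c·Cp_c·(T_c,out − T_c,in)
T_c,out = 15.2 + 122470/(2440 × 1.84) = 42.478 °C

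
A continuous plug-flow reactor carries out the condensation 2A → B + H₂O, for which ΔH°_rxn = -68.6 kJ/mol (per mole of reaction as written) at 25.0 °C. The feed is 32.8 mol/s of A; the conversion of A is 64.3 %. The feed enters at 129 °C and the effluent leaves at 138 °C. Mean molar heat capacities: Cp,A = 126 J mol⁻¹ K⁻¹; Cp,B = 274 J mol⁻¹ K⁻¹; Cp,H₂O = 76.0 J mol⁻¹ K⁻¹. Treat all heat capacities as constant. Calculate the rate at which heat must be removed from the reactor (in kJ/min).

Q_out = 34200 kJ/min

Extent of reaction ξ = 0.643 × 32.8 / 2 = 10.545 mol/s
Reaction term: ξ·ΔH°_rxn = 10.545 × -68.6 = -723.4 kJ/s
Sensible, feed 129→25 °C: -429.81 kJ/s
Outlet flows (mol/s): A 11.71, B 10.545, H₂O 10.545
Sensible, products 25→138 °C: 583.78 kJ/s
Q = ΔH = -569.43 kJ/s = -569.43 kW
Heat removed = 34166 kJ/min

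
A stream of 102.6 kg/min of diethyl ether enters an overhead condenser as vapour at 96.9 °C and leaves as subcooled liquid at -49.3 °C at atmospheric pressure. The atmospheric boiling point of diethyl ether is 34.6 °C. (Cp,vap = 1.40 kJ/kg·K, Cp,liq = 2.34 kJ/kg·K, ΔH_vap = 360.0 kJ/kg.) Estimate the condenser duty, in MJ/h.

Q_c = 3960 MJ/h

vapour 96.9→34.6 °C: -87.22 kJ/kg
condensation at 34.6 °C: -360 kJ/kg
liquid 34.6→-49.3 °C: -196.33 kJ/kg
Δh = -87.22 + -360 + -196.33 = -643.55 kJ/kg
Q = ṁ·Δh = 102.6 kg/min × -643.55 kJ/kg = -66028 kJ/min
|Q| = 1100.5 kW = 3961.7 MJ/h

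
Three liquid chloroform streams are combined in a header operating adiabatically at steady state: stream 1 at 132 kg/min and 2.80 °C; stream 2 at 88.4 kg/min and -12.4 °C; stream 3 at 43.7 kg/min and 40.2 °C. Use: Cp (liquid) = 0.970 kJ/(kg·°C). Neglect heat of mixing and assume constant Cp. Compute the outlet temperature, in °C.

T_out = 3.90 °C

No heat crosses the boundary, so H_out = H_in.
T_out = Σ ṁᵢCp,ᵢTᵢ / Σ ṁᵢCp,ᵢ
      = 999.27 / 256.18 = 3.9007 °C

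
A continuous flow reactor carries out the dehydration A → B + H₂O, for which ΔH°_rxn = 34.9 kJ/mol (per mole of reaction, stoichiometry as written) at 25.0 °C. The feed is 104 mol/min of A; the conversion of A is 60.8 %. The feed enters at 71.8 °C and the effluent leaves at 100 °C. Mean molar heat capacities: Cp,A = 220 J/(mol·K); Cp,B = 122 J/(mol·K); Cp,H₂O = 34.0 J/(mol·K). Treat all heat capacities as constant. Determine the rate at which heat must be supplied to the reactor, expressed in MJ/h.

Q_in = 153 MJ/h

Extent of reaction ξ = 0.608 × 104 = 63.232 mol/min
Reaction term: ξ·ΔH°_rxn = 63.232 × 34.9 = 2206.8 kJ/min
Sensible, feed 71.8→25 °C: -1070.8 kJ/min
Outlet flows (mol/min): A 40.768, B 63.232, H₂O 63.232
Sensible, products 25→100 °C: 1412.5 kJ/min
Q = ΔH = 2548.5 kJ/min = 42.475 kW
Heat supplied = 152.91 MJ/h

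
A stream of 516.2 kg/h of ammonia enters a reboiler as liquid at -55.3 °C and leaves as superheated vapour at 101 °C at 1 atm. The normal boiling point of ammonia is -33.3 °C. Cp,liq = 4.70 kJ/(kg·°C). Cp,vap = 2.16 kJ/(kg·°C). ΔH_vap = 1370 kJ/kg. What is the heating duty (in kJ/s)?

liquid -55.3→-33.3 °C: 103.4 kJ/kg
vaporisation at -33.3 °C: 1370 kJ/kg
vapour -33.3→101 °C: 290.09 kJ/kg
Δh = 103.4 + 1370 + 290.09 = 1763.5 kJ/kg
Q = ṁ·Δh = 516.2 kg/h × 1763.5 kJ/kg = 910310 kJ/h
|Q| = 252.86 kW

Q = 253 kJ/s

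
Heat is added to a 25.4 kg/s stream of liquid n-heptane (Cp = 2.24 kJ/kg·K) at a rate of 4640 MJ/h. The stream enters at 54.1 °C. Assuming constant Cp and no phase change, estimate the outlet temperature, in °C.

Q = 4640 MJ/h = 1288.9 kJ/s
ΔT = Q/(ṁ·Cp) = 1288.9/(25.4×2.24) = 22.653 K
T_out = 54.1 + 22.653 = 76.753 °C

T_out = 76.8 °C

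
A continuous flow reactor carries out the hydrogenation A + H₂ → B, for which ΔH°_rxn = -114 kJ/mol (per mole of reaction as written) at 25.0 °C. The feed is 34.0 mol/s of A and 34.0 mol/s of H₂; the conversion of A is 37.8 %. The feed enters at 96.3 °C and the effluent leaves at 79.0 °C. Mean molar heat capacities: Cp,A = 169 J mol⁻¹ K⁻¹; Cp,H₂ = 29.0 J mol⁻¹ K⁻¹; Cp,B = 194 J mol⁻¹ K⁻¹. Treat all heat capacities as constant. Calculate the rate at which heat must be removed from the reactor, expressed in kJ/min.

Extent of reaction ξ = 0.378 × 34.0 = 12.852 mol/s
Reaction term: ξ·ΔH°_rxn = 12.852 × -114 = -1465.1 kJ/s
Sensible, feed 96.3→25 °C: -479.99 kJ/s
Outlet flows (mol/s): A 21.148, H₂ 21.148, B 12.852
Sensible, products 25→79.0 °C: 360.75 kJ/s
Q = ΔH = -1584.4 kJ/s = -1584.4 kW
Heat removed = 95062 kJ/min

Q_out = 95100 kJ/min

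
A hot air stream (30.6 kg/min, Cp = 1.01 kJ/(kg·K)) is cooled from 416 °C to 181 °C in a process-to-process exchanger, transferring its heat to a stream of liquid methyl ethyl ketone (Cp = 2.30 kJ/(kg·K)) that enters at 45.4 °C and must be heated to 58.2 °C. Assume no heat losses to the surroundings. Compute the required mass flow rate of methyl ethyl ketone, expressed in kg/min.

ṁ_c = 247 kg/min

Heat released by hot stream: Q = 30.6 × 1.01 × (416 − 181) = 7262.9 kJ/min
Energy balance on cold side (adiabatic exchanger): Q = ṁ_c·Cp_c·(T_c,out − T_c,in)
ṁ_c = 7262.9 / [2.30 × (58.2 − 45.4)] = 246.7 kg/min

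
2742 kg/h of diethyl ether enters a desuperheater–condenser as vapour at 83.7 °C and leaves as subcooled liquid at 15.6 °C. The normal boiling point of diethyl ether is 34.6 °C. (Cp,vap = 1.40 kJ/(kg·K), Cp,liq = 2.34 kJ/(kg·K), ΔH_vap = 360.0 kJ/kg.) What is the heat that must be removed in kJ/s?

Q_c = 360 kJ/s

vapour 83.7→34.6 °C: -68.74 kJ/kg
condensation at 34.6 °C: -360 kJ/kg
liquid 34.6→15.6 °C: -44.46 kJ/kg
Δh = -68.74 + -360 + -44.46 = -473.2 kJ/kg
Q = ṁ·Δh = 2742 kg/h × -473.2 kJ/kg = -1.2975e+06 kJ/h
|Q| = 360.42 kW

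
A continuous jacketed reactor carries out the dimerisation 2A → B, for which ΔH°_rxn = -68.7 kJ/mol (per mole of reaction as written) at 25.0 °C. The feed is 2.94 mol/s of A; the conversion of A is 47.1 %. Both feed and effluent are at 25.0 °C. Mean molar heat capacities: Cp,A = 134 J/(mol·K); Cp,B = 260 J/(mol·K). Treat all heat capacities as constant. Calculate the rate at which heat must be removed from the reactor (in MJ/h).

Q_out = 171 MJ/h

Extent of reaction ξ = 0.471 × 2.94 / 2 = 0.69237 mol/s
Reaction term: ξ·ΔH°_rxn = 0.69237 × -68.7 = -47.566 kJ/s
Q = ΔH = -47.566 kJ/s = -47.566 kW
Heat removed = 171.24 MJ/h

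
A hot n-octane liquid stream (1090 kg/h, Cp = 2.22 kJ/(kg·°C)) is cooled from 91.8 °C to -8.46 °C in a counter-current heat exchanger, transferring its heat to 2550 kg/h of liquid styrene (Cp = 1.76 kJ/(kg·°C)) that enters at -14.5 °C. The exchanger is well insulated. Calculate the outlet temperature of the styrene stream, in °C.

Heat released by hot stream: Q = 1090 × 2.22 × (91.8 − -8.46) = 242610 kJ/h
Energy balance on cold side (adiabatic exchanger): Q = ṁ_c·Cp_c·(T_c,out − T_c,in)
T_c,out = -14.5 + 242610/(2550 × 1.76) = 39.557 °C

T_c,out = 39.6 °C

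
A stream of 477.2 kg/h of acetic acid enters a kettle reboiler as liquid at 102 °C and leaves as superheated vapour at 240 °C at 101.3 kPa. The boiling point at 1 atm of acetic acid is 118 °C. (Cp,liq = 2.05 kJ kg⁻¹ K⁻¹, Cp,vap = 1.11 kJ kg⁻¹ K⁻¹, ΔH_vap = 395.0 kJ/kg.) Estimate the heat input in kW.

liquid 102→118 °C: 32.8 kJ/kg
vaporisation at 118 °C: 395 kJ/kg
vapour 118→240 °C: 135.42 kJ/kg
Δh = 32.8 + 395 + 135.42 = 563.22 kJ/kg
Q = ṁ·Δh = 477.2 kg/h × 563.22 kJ/kg = 268770 kJ/h
|Q| = 74.658 kW

Q = 74.7 kW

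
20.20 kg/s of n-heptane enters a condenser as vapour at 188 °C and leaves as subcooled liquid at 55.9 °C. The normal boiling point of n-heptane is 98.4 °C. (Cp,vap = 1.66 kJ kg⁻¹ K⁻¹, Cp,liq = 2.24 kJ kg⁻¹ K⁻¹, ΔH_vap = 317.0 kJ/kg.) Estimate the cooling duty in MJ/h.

vapour 188→98.4 °C: -148.74 kJ/kg
condensation at 98.4 °C: -317 kJ/kg
liquid 98.4→55.9 °C: -95.2 kJ/kg
Δh = -148.74 + -317 + -95.2 = -560.94 kJ/kg
Q = ṁ·Δh = 20.20 kg/s × -560.94 kJ/kg = -11331 kJ/s
|Q| = 11331 kW = 40791 MJ/h

Q_c = 40800 MJ/h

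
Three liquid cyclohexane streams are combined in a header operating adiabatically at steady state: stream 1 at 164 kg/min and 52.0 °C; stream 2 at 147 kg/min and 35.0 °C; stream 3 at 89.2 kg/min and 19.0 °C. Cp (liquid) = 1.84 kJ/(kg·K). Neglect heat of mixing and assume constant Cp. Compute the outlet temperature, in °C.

Adiabatic, steady state ⇒ Σ ṁᵢCp,ᵢ(T_out − Tᵢ) = 0
T_out = Σ ṁᵢCp,ᵢTᵢ / Σ ṁᵢCp,ᵢ
      = 28277 / 736.37 = 38.4 °C

T_out = 38.4 °C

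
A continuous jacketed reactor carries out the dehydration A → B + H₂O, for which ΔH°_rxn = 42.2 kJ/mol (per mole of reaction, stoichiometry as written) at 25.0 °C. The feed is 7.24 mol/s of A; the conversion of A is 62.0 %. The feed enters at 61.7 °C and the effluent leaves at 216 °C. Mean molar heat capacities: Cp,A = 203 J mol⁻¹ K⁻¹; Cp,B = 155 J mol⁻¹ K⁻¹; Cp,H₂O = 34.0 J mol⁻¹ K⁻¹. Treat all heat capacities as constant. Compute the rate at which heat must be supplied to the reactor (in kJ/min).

Q_in = 24300 kJ/min

Extent of reaction ξ = 0.620 × 7.24 = 4.4888 mol/s
Reaction term: ξ·ΔH°_rxn = 4.4888 × 42.2 = 189.43 kJ/s
Sensible, feed 61.7→25 °C: -53.939 kJ/s
Outlet flows (mol/s): A 2.7512, B 4.4888, H₂O 4.4888
Sensible, products 25→216 °C: 268.71 kJ/s
Q = ΔH = 404.2 kJ/s = 404.2 kW
Heat supplied = 24252 kJ/min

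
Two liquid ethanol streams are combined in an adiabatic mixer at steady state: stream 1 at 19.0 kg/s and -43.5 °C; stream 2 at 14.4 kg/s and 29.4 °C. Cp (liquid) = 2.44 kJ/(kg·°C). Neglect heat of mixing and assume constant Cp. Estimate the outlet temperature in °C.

T_out = -12.1 °C

No heat crosses the boundary, so H_out = H_in.
Σ ṁᵢCp,ᵢTᵢ = 19.0×2.44×-43.5 + 14.4×2.44×29.4 = -983.66
Σ ṁᵢCp,ᵢ = 19.0×2.44 + 14.4×2.44 = 81.496
T_out = -983.66 / 81.496 = -12.07 °C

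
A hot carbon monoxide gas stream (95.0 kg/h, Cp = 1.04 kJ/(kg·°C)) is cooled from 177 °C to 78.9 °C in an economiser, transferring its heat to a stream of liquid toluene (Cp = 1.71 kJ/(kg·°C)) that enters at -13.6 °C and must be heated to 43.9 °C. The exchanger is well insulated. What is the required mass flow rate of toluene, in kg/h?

ṁ_c = 98.6 kg/h

Heat released by hot stream: Q = 95.0 × 1.04 × (177 − 78.9) = 9692.3 kJ/h
Energy balance on cold side (adiabatic exchanger): Q = ṁ_c·Cp_c·(T_c,out − T_c,in)
ṁ_c = 9692.3 / [1.71 × (43.9 − -13.6)] = 98.574 kg/h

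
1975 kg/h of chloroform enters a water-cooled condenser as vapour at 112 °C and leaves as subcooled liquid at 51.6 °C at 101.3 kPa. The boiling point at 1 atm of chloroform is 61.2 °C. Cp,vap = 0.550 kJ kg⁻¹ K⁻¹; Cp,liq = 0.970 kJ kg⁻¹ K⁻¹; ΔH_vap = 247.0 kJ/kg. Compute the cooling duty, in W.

Q_c = 156000 W

vapour 112→61.2 °C: -27.94 kJ/kg
condensation at 61.2 °C: -247 kJ/kg
liquid 61.2→51.6 °C: -9.312 kJ/kg
Δh = -27.94 + -247 + -9.312 = -284.25 kJ/kg
Q = ṁ·Δh = 1975 kg/h × -284.25 kJ/kg = -561400 kJ/h
|Q| = 155.94 kW = 155940 W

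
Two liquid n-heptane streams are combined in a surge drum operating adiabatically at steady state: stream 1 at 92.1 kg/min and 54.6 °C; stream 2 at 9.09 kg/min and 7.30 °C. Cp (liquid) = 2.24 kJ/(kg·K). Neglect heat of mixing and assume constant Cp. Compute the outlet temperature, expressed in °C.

T_out = 50.4 °C

No heat crosses the boundary, so H_out = H_in.
Σ ṁᵢCp,ᵢTᵢ = 92.1×2.24×54.6 + 9.09×2.24×7.30 = 11413
Σ ṁᵢCp,ᵢ = 92.1×2.24 + 9.09×2.24 = 226.67
T_out = 11413 / 226.67 = 50.351 °C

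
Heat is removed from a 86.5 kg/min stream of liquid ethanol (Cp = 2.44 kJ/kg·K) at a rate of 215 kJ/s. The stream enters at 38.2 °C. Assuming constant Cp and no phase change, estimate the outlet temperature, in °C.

T_out = -22.9 °C

Q = 215 kJ/s = 12900 kJ/min
ΔT = Q/(ṁ·Cp) = 12900/(86.5×2.44) = 61.12 K
T_out = 38.2 − 61.12 = -22.92 °C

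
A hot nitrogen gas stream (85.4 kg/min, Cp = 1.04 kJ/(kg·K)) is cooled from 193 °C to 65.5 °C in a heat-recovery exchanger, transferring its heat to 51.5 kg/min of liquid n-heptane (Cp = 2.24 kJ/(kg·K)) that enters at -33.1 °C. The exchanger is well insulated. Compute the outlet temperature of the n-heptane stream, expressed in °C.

Heat released by hot stream: Q = 85.4 × 1.04 × (193 − 65.5) = 11324 kJ/min
Energy balance on cold side (adiabatic exchanger): Q = ṁ_c·Cp_c·(T_c,out − T_c,in)
T_c,out = -33.1 + 11324/(51.5 × 2.24) = 65.063 °C

T_c,out = 65.1 °C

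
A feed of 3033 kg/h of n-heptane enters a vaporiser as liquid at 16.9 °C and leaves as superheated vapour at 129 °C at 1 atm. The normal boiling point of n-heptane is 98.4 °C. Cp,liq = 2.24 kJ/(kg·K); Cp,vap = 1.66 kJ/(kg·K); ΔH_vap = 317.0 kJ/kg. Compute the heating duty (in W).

Q = 464000 W

liquid 16.9→98.4 °C: 182.56 kJ/kg
vaporisation at 98.4 °C: 317 kJ/kg
vapour 98.4→129 °C: 50.796 kJ/kg
Δh = 182.56 + 317 + 50.796 = 550.36 kJ/kg
Q = ṁ·Δh = 3033 kg/h × 550.36 kJ/kg = 1.6692e+06 kJ/h
|Q| = 463.67 kW = 463670 W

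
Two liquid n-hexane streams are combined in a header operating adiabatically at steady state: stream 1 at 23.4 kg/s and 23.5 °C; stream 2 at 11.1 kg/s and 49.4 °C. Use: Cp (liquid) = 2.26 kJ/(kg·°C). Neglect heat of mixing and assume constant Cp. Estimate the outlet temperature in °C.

No heat crosses the boundary, so H_out = H_in.
Σ ṁᵢCp,ᵢTᵢ = 23.4×2.26×23.5 + 11.1×2.26×49.4 = 2482
Σ ṁᵢCp,ᵢ = 23.4×2.26 + 11.1×2.26 = 77.97
T_out = 2482 / 77.97 = 31.833 °C

T_out = 31.8 °C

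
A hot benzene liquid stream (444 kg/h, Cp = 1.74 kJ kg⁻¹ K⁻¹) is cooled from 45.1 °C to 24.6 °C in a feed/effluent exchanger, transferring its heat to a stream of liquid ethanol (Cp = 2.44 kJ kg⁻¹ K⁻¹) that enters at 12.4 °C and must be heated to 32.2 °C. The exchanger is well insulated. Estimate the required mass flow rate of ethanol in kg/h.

Heat released by hot stream: Q = 444 × 1.74 × (45.1 − 24.6) = 15837 kJ/h
Energy balance on cold side (adiabatic exchanger): Q = ṁ_c·Cp_c·(T_c,out − T_c,in)
ṁ_c = 15837 / [2.44 × (32.2 − 12.4)] = 327.82 kg/h

ṁ_c = 328 kg/h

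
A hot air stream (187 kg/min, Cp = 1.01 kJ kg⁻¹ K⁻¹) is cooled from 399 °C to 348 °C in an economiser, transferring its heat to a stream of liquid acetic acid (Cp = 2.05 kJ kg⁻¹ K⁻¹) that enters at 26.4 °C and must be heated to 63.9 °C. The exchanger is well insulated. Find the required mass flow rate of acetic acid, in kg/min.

Heat released by hot stream: Q = 187 × 1.01 × (399 − 348) = 9632.4 kJ/min
Energy balance on cold side (adiabatic exchanger): Q = ṁ_c·Cp_c·(T_c,out − T_c,in)
ṁ_c = 9632.4 / [2.05 × (63.9 − 26.4)] = 125.3 kg/min

ṁ_c = 125 kg/min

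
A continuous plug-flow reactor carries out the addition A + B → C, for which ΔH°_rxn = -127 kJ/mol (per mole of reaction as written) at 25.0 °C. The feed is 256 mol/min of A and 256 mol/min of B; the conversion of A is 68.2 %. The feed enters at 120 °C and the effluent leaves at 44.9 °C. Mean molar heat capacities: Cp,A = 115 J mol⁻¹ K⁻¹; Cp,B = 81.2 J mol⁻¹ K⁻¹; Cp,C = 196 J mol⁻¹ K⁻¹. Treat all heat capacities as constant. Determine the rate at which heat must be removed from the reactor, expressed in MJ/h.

Extent of reaction ξ = 0.682 × 256 = 174.59 mol/min
Reaction term: ξ·ΔH°_rxn = 174.59 × -127 = -22173 kJ/min
Sensible, feed 120→25 °C: -4771.6 kJ/min
Outlet flows (mol/min): A 81.408, B 81.408, C 174.59
Sensible, products 25→44.9 °C: 998.83 kJ/min
Q = ΔH = -25946 kJ/min = -432.43 kW
Heat removed = 1556.8 MJ/h

Q_out = 1560 MJ/h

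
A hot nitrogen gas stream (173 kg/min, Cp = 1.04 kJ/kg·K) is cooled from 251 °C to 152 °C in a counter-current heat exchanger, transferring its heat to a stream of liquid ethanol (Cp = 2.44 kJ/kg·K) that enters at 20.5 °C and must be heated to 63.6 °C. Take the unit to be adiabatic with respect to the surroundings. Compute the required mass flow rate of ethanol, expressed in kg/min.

ṁ_c = 169 kg/min

Heat released by hot stream: Q = 173 × 1.04 × (251 − 152) = 17812 kJ/min
Energy balance on cold side (adiabatic exchanger): Q = ṁ_c·Cp_c·(T_c,out − T_c,in)
ṁ_c = 17812 / [2.44 × (63.6 − 20.5)] = 169.37 kg/min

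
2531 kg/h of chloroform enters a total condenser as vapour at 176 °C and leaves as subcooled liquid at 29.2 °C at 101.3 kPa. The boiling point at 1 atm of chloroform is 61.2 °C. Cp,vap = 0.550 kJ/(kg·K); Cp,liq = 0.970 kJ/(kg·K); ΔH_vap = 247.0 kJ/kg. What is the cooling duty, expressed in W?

vapour 176→61.2 °C: -63.14 kJ/kg
condensation at 61.2 °C: -247 kJ/kg
liquid 61.2→29.2 °C: -31.04 kJ/kg
Δh = -63.14 + -247 + -31.04 = -341.18 kJ/kg
Q = ṁ·Δh = 2531 kg/h × -341.18 kJ/kg = -863530 kJ/h
|Q| = 239.87 kW = 239870 W

Q_c = 240000 W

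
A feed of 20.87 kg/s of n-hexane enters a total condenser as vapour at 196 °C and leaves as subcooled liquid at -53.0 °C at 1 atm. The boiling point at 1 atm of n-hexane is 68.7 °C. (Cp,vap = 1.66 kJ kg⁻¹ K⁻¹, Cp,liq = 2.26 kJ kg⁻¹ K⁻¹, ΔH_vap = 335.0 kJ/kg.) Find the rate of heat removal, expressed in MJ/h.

vapour 196→68.7 °C: -211.32 kJ/kg
condensation at 68.7 °C: -335 kJ/kg
liquid 68.7→-53.0 °C: -275.04 kJ/kg
Δh = -211.32 + -335 + -275.04 = -821.36 kJ/kg
Q = ṁ·Δh = 20.87 kg/s × -821.36 kJ/kg = -17142 kJ/s
|Q| = 17142 kW = 61710 MJ/h

Q_c = 61700 MJ/h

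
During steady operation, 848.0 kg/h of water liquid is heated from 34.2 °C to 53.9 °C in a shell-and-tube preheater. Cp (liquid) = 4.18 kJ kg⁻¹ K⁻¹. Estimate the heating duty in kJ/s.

Q = 19.4 kJ/s

Q = ṁ·Cp·ΔT = 848.0 × 4.18 × (53.9 − 34.2) = 69829 kJ/h
Converting: 69829 / 3600 s = 19.397 kW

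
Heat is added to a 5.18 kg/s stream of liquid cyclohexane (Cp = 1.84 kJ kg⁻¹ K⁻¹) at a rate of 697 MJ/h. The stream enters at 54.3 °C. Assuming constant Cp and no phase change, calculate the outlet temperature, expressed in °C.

Q = 697 MJ/h = 193.61 kJ/s
ΔT = Q/(ṁ·Cp) = 193.61/(5.18×1.84) = 20.313 K
T_out = 54.3 + 20.313 = 74.613 °C

T_out = 74.6 °C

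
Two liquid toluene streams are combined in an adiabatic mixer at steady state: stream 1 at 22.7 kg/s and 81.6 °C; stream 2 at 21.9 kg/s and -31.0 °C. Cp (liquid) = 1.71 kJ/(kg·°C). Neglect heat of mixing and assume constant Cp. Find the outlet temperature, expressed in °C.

Adiabatic, steady state ⇒ Σ ṁᵢCp,ᵢ(T_out − Tᵢ) = 0
Σ ṁᵢCp,ᵢTᵢ = 22.7×1.71×81.6 + 21.9×1.71×-31.0 = 2006.5
Σ ṁᵢCp,ᵢ = 22.7×1.71 + 21.9×1.71 = 76.266
T_out = 2006.5 / 76.266 = 26.31 °C

T_out = 26.3 °C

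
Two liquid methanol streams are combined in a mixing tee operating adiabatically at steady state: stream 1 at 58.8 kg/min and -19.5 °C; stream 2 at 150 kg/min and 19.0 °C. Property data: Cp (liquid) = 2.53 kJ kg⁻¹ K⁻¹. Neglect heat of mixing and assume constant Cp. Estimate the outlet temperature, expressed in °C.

Energy balance with Q = 0: Σ ṁᵢCp,ᵢ(T_out − Tᵢ) = 0
Σ ṁᵢCp,ᵢTᵢ = 58.8×2.53×-19.5 + 150×2.53×19.0 = 4309.6
Σ ṁᵢCp,ᵢ = 58.8×2.53 + 150×2.53 = 528.26
T_out = 4309.6 / 528.26 = 8.158 °C

T_out = 8.16 °C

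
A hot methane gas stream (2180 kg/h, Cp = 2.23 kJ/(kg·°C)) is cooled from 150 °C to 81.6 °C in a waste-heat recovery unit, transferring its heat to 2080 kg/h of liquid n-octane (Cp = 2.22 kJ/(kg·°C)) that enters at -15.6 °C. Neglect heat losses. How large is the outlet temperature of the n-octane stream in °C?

T_c,out = 56.4 °C

Heat released by hot stream: Q = 2180 × 2.23 × (150 − 81.6) = 332520 kJ/h
Energy balance on cold side (adiabatic exchanger): Q = ṁ_c·Cp_c·(T_c,out − T_c,in)
T_c,out = -15.6 + 332520/(2080 × 2.22) = 56.411 °C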